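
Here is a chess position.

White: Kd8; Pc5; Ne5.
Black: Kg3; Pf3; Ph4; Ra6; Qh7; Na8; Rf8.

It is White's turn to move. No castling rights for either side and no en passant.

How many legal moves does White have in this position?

White to move; king on d8.
In check: yes, from the black rook on f8.
Legal moves: none.
Count: 0.

0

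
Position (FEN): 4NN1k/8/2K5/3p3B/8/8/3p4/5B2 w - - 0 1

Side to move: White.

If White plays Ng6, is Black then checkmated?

After Ng6: black king on h8; in check: yes, from the white knight on g6.
Black has 2 legal replies: Kg8, Kh7.
In check but a legal move exists → not checkmate.

no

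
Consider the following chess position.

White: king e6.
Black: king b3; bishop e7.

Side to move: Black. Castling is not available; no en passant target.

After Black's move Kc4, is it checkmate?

no

After Kc4: white king on e6; in check: no.
White is not in check, so this cannot be checkmate.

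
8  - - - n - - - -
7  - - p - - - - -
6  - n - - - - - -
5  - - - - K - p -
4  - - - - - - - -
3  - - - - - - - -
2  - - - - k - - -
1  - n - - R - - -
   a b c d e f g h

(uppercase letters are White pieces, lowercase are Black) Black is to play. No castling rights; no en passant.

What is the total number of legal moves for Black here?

5

Black to move; king on e2.
In check: yes, from the white rook on e1.
Legal moves: Kf3, Kd3, Kf2, Kd2, Kxe1.
Count: 5.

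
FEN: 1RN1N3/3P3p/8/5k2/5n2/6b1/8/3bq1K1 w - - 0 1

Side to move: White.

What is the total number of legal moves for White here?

White to move; king on g1.
In check: yes, from the black queen on e1.
Legal moves: none.
Count: 0.

0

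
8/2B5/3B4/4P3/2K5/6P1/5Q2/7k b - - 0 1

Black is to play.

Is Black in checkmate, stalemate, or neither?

stalemate

Black to move; black king on h1.
In check: no.
King squares — g1: attacked by Qf2; g2: attacked by Qf2; h2: attacked by Qf2.
Legal moves for Black: none.
Not in check and no legal moves → stalemate.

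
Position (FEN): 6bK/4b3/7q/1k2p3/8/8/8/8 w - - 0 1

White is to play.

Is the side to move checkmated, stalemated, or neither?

White to move; white king on h8.
In check: yes, from the black queen on h6.
King squares — g7: attacked by Qh6; h7: attacked by Qh6; g8: available.
Legal moves for White: Kxg8.
White is in check but has 1 legal move → neither.

neither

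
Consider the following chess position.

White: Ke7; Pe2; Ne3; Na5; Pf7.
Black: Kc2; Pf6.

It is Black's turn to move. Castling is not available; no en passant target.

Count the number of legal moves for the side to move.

5

Black to move; king on c2.
In check: yes, from the white knight on e3.
Legal moves: Kc3, Kd2, Kb2, Kc1, Kb1.
Count: 5.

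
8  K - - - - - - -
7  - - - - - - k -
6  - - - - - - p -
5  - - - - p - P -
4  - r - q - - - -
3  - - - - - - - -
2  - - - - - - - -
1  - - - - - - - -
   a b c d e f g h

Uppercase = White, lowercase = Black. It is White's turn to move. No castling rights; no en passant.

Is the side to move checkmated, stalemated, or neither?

stalemate

White to move; white king on a8.
In check: no.
King squares — a7: attacked by Qd4; b7: attacked by Rb4; b8: attacked by Rb4.
Legal moves for White: none.
Not in check and no legal moves → stalemate.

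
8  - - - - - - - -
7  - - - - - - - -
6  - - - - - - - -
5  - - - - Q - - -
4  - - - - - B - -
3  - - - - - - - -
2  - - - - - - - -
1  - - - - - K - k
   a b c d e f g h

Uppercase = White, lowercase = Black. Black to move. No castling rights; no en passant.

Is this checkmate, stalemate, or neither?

Black to move; black king on h1.
In check: no.
King squares — g1: attacked by Kf1; g2: attacked by Kf1; h2: attacked by Bf4.
Legal moves for Black: none.
Not in check and no legal moves → stalemate.

stalemate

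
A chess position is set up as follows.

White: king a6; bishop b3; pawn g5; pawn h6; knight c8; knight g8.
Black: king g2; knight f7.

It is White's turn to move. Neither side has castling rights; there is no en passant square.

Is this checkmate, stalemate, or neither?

White to move; white king on a6.
In check: no.
Legal moves for White include: Nge7, Nf6, Nce7, Na7, Nd6, Nb6, Kb7, Ka7, Kb6, Kb5, Ka5, Bxf7, Be6, Bd5+, Bc4, Ba4, Bc2, Ba2, ... (list truncated; more exist).
White has legal moves and is not in check → neither.

neither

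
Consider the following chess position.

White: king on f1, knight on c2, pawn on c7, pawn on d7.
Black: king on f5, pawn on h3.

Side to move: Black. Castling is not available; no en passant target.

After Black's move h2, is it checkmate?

After h2: white king on f1; in check: no.
White is not in check, so this cannot be checkmate.

no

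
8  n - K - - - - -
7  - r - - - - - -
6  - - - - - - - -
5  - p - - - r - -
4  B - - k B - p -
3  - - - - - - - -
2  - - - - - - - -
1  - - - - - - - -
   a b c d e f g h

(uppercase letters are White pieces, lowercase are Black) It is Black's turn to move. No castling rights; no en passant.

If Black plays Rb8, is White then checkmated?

After Rb8: white king on c8; in check: yes, from the black rook on b8.
White has 2 legal replies: Kxb8, Kd7.
In check but a legal move exists → not checkmate.

no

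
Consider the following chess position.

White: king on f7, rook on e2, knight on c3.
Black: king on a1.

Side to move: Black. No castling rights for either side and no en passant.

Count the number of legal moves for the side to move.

0

Black to move; king on a1.
In check: no.
Legal moves: none.
Count: 0.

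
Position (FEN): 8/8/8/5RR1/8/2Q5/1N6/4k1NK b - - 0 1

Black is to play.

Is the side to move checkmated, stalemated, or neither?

checkmate

Black to move; black king on e1.
In check: yes, from the white queen on c3.
King squares — d1: attacked by Nb2; f1: attacked by Rf5; d2: attacked by Qc3; e2: attacked by Ng1; f2: attacked by Rf5.
Legal moves for Black: none.
In check with no legal moves → checkmate.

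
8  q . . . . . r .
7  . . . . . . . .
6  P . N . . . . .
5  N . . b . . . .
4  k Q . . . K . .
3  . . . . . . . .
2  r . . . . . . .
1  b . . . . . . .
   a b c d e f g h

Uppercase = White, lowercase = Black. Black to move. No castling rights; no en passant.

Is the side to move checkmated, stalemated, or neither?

Black to move; black king on a4.
In check: yes, from the white queen on b4.
King squares — a3: attacked by Qb4; b3: attacked by Qb4; b4: attacked by Nc6; a5: attacked by Qb4; b5: attacked by Qb4.
Legal moves for Black: none.
In check with no legal moves → checkmate.

checkmate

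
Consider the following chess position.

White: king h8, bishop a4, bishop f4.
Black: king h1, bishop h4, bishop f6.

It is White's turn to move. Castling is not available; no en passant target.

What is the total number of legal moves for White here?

2

White to move; king on h8.
In check: yes, from the black bishop on f6.
Legal moves: Kg8, Kh7.
Count: 2.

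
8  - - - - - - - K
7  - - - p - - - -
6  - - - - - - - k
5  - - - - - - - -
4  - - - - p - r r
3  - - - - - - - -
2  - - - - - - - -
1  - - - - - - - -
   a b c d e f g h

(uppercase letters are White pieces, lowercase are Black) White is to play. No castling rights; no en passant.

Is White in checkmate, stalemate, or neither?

stalemate

White to move; white king on h8.
In check: no.
King squares — g7: attacked by Rg4; h7: attacked by Kh6; g8: attacked by Rg4.
Legal moves for White: none.
Not in check and no legal moves → stalemate.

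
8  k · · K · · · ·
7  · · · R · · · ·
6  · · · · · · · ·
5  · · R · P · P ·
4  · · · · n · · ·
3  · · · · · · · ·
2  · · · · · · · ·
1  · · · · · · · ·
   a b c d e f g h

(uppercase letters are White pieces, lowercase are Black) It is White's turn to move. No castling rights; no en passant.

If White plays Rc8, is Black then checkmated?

yes

After Rc8: black king on a8; in check: yes, from the white rook on c8.
King squares — a7: attacked by Rd7; b7: attacked by Rd7; b8: attacked by Rc8.
Black has no legal moves → checkmate.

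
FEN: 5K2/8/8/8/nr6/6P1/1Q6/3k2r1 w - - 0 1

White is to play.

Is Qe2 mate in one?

After Qe2: black king on d1; in check: yes, from the white queen on e2.
Black has 2 legal replies: Kxe2, Kc1.
In check but a legal move exists → not checkmate.

no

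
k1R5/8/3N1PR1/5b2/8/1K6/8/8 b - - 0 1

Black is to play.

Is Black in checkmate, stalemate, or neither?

neither

Black to move; black king on a8.
In check: yes, from the white rook on c8.
Legal moves for Black: Ka7, Bxc8.
Black is in check but has 2 legal moves → neither.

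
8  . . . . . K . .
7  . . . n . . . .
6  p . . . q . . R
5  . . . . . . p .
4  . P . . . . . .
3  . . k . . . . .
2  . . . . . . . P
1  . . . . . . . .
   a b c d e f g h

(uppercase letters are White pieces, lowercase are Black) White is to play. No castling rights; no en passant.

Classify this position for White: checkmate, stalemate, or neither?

White to move; white king on f8.
In check: yes, from the black knight on d7.
King squares — e7: attacked by Qe6; f7: attacked by Qe6; g7: available; e8: attacked by Qe6; g8: attacked by Qe6.
Legal moves for White: Kg7.
White is in check but has 1 legal move → neither.

neither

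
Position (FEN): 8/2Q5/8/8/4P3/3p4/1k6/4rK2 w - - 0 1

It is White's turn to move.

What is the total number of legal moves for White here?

3

White to move; king on f1.
In check: yes, from the black rook on e1.
Legal moves: Kg2, Kf2, Kxe1.
Count: 3.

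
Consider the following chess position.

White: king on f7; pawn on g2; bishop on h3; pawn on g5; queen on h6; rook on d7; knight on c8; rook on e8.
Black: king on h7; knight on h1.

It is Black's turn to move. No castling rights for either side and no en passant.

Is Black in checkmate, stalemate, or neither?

Black to move; black king on h7.
In check: yes, from the white queen on h6.
King squares — g6: attacked by Qh6; h6: attacked by Pg5; g7: attacked by Qh6; g8: attacked by Kf7; h8: attacked by Qh6.
Legal moves for Black: none.
In check with no legal moves → checkmate.

checkmate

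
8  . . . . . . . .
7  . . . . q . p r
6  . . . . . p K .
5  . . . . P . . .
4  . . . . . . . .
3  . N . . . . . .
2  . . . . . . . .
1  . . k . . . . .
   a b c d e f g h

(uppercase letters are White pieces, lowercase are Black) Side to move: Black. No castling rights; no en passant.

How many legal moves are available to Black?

4

Black to move; king on c1.
In check: yes, from the white knight on b3.
Legal moves: Kc2, Kb2, Kd1, Kb1.
Count: 4.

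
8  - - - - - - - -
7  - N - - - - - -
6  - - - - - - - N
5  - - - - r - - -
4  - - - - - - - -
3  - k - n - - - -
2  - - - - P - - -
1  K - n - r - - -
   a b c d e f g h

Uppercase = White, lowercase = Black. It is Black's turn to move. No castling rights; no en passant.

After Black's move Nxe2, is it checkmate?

After Nxe2: white king on a1; in check: yes, from the black rook on e1.
King squares — b1: attacked by Re1; a2: attacked by Kb3; b2: attacked by Kb3.
White has no legal moves → checkmate.

yes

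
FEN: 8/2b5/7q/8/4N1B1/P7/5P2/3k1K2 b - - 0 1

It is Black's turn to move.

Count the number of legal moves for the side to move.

Black to move; king on d1.
In check: yes, from the white bishop on g4.
Legal moves: Kc2, Kc1.
Count: 2.

2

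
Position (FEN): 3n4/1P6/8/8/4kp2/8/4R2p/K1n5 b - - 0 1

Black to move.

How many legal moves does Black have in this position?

6

Black to move; king on e4.
In check: yes, from the white rook on e2.
Legal moves: Kf5, Kd5, Kd4, Kf3, Kd3, Nxe2.
Count: 6.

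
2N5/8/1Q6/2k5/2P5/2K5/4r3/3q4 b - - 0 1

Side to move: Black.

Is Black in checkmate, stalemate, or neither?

Black to move; black king on c5.
In check: yes, from the white queen on b6.
King squares — b4: attacked by Kc3; c4: attacked by Kc3; d4: attacked by Kc3; b5: attacked by Pc4; d5: attacked by Pc4; b6: attacked by Nc8; c6: attacked by Qb6; d6: attacked by Qb6.
Legal moves for Black: none.
In check with no legal moves → checkmate.

checkmate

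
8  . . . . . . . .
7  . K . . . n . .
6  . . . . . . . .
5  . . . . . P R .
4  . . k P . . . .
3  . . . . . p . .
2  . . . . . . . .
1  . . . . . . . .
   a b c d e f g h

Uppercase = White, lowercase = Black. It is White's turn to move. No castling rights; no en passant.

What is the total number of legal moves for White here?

18

White to move; king on b7.
In check: no.
Legal moves: Kc8, Kb8, Ka8, Kc7, Ka7, Kc6, Kb6, Ka6, Rg8, Rg7, Rg6, Rh5, Rg4, Rg3, Rg2, Rg1, f6, d5.
Count: 18.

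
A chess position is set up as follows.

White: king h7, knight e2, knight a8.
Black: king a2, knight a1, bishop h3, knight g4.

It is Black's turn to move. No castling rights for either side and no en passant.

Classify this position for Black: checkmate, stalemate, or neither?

Black to move; black king on a2.
In check: no.
Legal moves for Black: Nh6, Nf6+, Ne5, Ne3, Nh2, Nf2, Bg2, Bf1, Kb3, Ka3, Kb2, Kb1, Nb3, Nc2.
Black has 14 legal moves and is not in check → neither.

neither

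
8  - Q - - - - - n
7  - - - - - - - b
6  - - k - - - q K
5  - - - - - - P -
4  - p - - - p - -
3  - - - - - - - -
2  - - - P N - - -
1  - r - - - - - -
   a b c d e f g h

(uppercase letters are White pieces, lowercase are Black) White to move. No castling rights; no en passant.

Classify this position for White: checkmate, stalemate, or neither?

checkmate

White to move; white king on h6.
In check: yes, from the black queen on g6.
King squares — g5: own pawn; h5: attacked by Qg6; g6: attacked by Bh7; g7: attacked by Qg6; h7: attacked by Qg6.
Legal moves for White: none.
In check with no legal moves → checkmate.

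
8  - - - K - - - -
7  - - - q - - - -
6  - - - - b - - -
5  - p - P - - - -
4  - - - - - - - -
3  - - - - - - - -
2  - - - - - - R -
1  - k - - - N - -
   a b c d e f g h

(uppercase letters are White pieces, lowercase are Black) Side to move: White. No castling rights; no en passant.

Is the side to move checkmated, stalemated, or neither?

White to move; white king on d8.
In check: yes, from the black queen on d7.
King squares — c7: attacked by Qd7; d7: attacked by Be6; e7: attacked by Qd7; c8: attacked by Qd7; e8: attacked by Qd7.
Legal moves for White: none.
In check with no legal moves → checkmate.

checkmate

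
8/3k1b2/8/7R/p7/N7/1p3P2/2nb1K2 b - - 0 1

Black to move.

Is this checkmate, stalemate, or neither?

neither

Black to move; black king on d7.
In check: no.
Legal moves for Black include: Bg8, Be8, Bg6, Be6, Bfxh5, Bd5, Bc4+, Bfb3, Ba2, Ke8, Kd8, Kc8, Ke7, Kc7, Ke6, Kd6, Kc6, Bdxh5, ... (list truncated; more exist).
Black has legal moves and is not in check → neither.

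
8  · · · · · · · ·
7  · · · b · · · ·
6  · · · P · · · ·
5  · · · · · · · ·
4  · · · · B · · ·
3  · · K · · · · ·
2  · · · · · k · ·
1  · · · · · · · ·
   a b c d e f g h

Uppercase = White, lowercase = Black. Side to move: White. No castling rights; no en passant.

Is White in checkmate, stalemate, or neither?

neither

White to move; white king on c3.
In check: no.
Legal moves for White include: Ba8, Bh7, Bb7, Bg6, Bc6, Bf5, Bd5, Bf3, Bd3, Bg2, Bc2, Bh1, Bb1, Kd4, Kc4, Kb4, Kd3, Kb3, ... (list truncated; more exist).
White has legal moves and is not in check → neither.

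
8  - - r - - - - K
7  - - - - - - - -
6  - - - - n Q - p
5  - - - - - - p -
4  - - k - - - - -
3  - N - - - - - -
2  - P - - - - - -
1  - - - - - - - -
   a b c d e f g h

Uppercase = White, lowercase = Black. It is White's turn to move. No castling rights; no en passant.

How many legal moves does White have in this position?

3

White to move; king on h8.
In check: yes, from the black rook on c8.
Legal moves: Kh7, Qf8, Qd8.
Count: 3.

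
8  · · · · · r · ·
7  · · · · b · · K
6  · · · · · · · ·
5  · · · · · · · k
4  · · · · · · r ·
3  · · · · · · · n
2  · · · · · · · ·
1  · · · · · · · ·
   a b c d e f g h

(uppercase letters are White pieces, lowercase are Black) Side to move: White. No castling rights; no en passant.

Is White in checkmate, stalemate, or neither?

White to move; white king on h7.
In check: no.
King squares — g6: attacked by Rg4; h6: attacked by Kh5; g7: attacked by Rg4; g8: attacked by Rg4; h8: attacked by Rf8.
Legal moves for White: none.
Not in check and no legal moves → stalemate.

stalemate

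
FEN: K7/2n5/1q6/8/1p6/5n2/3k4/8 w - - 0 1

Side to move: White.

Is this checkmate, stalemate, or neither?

checkmate

White to move; white king on a8.
In check: yes, from the black knight on c7.
King squares — a7: attacked by Qb6; b7: attacked by Qb6; b8: attacked by Qb6.
Legal moves for White: none.
In check with no legal moves → checkmate.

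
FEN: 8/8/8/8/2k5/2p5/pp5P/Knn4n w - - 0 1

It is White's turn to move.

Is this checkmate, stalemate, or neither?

White to move; white king on a1.
In check: yes, from the black pawn on b2.
King squares — b1: attacked by Pa2; a2: attacked by Nc1; b2: attacked by Pc3.
Legal moves for White: none.
In check with no legal moves → checkmate.

checkmate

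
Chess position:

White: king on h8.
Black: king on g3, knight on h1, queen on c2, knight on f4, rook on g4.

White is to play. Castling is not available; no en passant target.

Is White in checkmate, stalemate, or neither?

White to move; white king on h8.
In check: no.
King squares — g7: attacked by Rg4; h7: attacked by Qc2; g8: attacked by Rg4.
Legal moves for White: none.
Not in check and no legal moves → stalemate.

stalemate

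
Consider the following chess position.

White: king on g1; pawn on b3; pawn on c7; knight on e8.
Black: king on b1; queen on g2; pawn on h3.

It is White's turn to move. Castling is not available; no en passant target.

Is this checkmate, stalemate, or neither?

White to move; white king on g1.
In check: yes, from the black queen on g2.
King squares — f1: attacked by Qg2; h1: attacked by Qg2; f2: attacked by Qg2; g2: attacked by Ph3; h2: attacked by Qg2.
Legal moves for White: none.
In check with no legal moves → checkmate.

checkmate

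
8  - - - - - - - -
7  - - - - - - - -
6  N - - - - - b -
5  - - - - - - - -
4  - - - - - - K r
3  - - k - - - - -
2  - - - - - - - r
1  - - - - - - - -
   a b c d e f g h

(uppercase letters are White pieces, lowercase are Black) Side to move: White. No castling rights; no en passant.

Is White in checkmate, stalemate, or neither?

neither

White to move; white king on g4.
In check: yes, from the black rook on h4.
King squares — f3: available; g3: available; h3: attacked by Rh2; f4: attacked by Rh4; h4: attacked by Rh2; f5: attacked by Bg6; g5: available; h5: attacked by Rh4.
Legal moves for White: Kg5, Kg3, Kf3.
White is in check but has 3 legal moves → neither.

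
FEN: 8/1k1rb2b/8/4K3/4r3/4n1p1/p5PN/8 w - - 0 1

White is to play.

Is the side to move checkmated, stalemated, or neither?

White to move; white king on e5.
In check: yes, from the black rook on e4.
King squares — d4: attacked by Re4; e4: attacked by Bh7; f4: attacked by Re4; d5: attacked by Ne3; f5: attacked by Ne3; d6: attacked by Rd7; e6: attacked by Re4; f6: attacked by Be7.
Legal moves for White: none.
In check with no legal moves → checkmate.

checkmate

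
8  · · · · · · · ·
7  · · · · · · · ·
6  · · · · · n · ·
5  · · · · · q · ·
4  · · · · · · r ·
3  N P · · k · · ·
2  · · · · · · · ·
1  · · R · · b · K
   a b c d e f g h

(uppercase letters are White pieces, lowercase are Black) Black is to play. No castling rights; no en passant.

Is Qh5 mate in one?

After Qh5: white king on h1; in check: yes, from the black queen on h5.
King squares — g1: attacked by Rg4; g2: attacked by Bf1; h2: attacked by Qh5.
White has no legal moves → checkmate.

yes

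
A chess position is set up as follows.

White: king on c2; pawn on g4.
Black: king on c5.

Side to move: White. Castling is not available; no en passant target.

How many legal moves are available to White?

9

White to move; king on c2.
In check: no.
Legal moves: Kd3, Kc3, Kb3, Kd2, Kb2, Kd1, Kc1, Kb1, g5.
Count: 9.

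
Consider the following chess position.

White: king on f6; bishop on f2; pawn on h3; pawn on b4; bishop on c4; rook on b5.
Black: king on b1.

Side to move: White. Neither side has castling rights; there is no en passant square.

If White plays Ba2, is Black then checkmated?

After Ba2: black king on b1; in check: yes, from the white bishop on a2.
Black has 5 legal replies: Kc2, Kb2, Kxa2, Kc1, Ka1.
In check but a legal move exists → not checkmate.

no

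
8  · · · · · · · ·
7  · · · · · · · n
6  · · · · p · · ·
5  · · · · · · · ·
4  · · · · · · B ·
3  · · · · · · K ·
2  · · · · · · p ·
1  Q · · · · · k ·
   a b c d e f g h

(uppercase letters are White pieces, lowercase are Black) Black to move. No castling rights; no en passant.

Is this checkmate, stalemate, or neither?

Black to move; black king on g1.
In check: yes, from the white queen on a1.
King squares — f1: attacked by Qa1; h1: attacked by Qa1; f2: attacked by Kg3; g2: own pawn; h2: attacked by Kg3.
Legal moves for Black: none.
In check with no legal moves → checkmate.

checkmate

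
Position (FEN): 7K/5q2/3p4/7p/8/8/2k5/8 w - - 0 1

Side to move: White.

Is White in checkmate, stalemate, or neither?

stalemate

White to move; white king on h8.
In check: no.
King squares — g7: attacked by Qf7; h7: attacked by Qf7; g8: attacked by Qf7.
Legal moves for White: none.
Not in check and no legal moves → stalemate.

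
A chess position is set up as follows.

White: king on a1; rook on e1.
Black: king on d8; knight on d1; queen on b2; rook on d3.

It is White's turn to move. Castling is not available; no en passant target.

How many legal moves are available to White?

White to move; king on a1.
In check: yes, from the black queen on b2.
Legal moves: none.
Count: 0.

0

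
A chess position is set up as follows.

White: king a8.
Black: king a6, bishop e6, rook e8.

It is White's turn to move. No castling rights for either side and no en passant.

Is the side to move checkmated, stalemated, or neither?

White to move; white king on a8.
In check: yes, from the black rook on e8.
King squares — a7: attacked by Ka6; b7: attacked by Ka6; b8: attacked by Re8.
Legal moves for White: none.
In check with no legal moves → checkmate.

checkmate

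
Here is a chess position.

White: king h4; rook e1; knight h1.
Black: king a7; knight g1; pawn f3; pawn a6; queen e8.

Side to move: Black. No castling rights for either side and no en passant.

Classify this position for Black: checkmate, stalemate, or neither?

neither

Black to move; black king on a7.
In check: no.
Legal moves for Black include: Qh8+, Qg8, Qf8, Qd8+, Qc8, Qb8, Qa8, Qf7, Qe7+, Qd7, Qg6, Qe6, Qc6, Qh5+, Qe5, Qb5, Qe4+, Qa4+, ... (list truncated; more exist).
Black has legal moves and is not in check → neither.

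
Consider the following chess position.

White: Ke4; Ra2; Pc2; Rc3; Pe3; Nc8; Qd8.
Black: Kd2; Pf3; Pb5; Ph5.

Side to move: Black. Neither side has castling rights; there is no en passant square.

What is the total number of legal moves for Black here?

Black to move; king on d2.
In check: yes, from the white queen on d8.
Legal moves: Kxc3, Ke2, Ke1, Kc1.
Count: 4.

4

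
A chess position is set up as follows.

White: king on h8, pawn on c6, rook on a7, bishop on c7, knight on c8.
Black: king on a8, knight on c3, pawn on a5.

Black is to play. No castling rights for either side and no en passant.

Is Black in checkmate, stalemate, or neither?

Black to move; black king on a8.
In check: yes, from the white rook on a7.
King squares — a7: attacked by Nc8; b7: attacked by Pc6; b8: attacked by Bc7.
Legal moves for Black: none.
In check with no legal moves → checkmate.

checkmate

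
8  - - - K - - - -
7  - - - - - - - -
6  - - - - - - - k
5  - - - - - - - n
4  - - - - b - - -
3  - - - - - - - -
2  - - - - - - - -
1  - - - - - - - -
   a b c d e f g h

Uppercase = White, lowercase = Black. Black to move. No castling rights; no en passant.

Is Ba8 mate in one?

After Ba8: white king on d8; in check: no.
White is not in check, so this cannot be checkmate.

no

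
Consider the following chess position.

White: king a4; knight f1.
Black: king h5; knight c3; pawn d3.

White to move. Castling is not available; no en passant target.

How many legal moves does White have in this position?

4

White to move; king on a4.
In check: yes, from the black knight on c3.
Legal moves: Ka5, Kb4, Kb3, Ka3.
Count: 4.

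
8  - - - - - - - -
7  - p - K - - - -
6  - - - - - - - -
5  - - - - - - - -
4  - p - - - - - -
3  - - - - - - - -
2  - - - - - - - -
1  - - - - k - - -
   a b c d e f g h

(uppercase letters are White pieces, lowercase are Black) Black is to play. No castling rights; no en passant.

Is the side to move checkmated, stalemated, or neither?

neither

Black to move; black king on e1.
In check: no.
Legal moves for Black: Kf2, Ke2, Kd2, Kf1, Kd1, b6, b3, b5.
Black has 8 legal moves and is not in check → neither.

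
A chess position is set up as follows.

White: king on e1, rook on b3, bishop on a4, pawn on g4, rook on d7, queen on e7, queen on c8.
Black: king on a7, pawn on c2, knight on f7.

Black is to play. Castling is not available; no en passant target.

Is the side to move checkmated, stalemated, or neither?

Black to move; black king on a7.
In check: yes, from the white rook on d7.
King squares — a6: attacked by Qc8; b6: attacked by Rb3; b7: attacked by Rb3; a8: attacked by Qc8; b8: attacked by Rb3.
Legal moves for Black: none.
In check with no legal moves → checkmate.

checkmate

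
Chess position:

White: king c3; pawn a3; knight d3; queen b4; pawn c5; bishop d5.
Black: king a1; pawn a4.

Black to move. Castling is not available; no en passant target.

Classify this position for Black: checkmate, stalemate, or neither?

stalemate

Black to move; black king on a1.
In check: no.
King squares — b1: attacked by Qb4; a2: attacked by Bd5; b2: attacked by Kc3.
Legal moves for Black: none.
Not in check and no legal moves → stalemate.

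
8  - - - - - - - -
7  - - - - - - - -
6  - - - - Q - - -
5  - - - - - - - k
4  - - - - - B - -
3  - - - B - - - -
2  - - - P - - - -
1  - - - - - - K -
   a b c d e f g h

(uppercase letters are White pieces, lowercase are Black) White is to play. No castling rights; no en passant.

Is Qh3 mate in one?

yes

After Qh3: black king on h5; in check: yes, from the white queen on h3.
King squares — g4: attacked by Qh3; h4: attacked by Qh3; g5: attacked by Bf4; g6: attacked by Bd3; h6: attacked by Qh3.
Black has no legal moves → checkmate.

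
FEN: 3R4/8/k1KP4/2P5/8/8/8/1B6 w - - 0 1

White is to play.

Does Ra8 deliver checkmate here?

After Ra8: black king on a6; in check: yes, from the white rook on a8.
King squares — a5: attacked by Ra8; b5: attacked by Kc6; b6: attacked by Pc5; a7: attacked by Ra8; b7: attacked by Kc6.
Black has no legal moves → checkmate.

yes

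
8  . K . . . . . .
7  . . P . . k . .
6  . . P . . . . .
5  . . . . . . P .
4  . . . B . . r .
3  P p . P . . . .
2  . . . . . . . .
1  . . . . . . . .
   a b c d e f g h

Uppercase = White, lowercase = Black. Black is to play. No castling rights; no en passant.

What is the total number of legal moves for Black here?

15

Black to move; king on f7.
In check: no.
Legal moves: Kg8, Kf8, Ke8, Ke7, Kg6, Ke6, Rxg5, Rh4, Rf4, Re4, Rxd4, Rg3, Rg2, Rg1, b2.
Count: 15.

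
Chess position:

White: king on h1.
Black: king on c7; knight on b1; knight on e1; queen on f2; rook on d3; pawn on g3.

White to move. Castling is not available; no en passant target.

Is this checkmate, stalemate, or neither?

stalemate

White to move; white king on h1.
In check: no.
King squares — g1: attacked by Qf2; g2: attacked by Ne1; h2: attacked by Qf2.
Legal moves for White: none.
Not in check and no legal moves → stalemate.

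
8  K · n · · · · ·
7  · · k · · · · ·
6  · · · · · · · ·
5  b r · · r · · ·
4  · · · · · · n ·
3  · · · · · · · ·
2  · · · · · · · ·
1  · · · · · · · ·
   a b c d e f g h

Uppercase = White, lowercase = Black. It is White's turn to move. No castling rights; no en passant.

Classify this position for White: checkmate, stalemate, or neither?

stalemate

White to move; white king on a8.
In check: no.
King squares — a7: attacked by Nc8; b7: attacked by Rb5; b8: attacked by Rb5.
Legal moves for White: none.
Not in check and no legal moves → stalemate.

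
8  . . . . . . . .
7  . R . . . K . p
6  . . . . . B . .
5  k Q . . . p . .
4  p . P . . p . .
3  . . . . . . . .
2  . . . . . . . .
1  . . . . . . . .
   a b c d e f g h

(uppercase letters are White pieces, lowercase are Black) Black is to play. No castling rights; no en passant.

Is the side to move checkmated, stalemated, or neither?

Black to move; black king on a5.
In check: yes, from the white queen on b5.
King squares — a4: own pawn; b4: attacked by Qb5; b5: attacked by Pc4; a6: attacked by Qb5; b6: attacked by Qb5.
Legal moves for Black: none.
In check with no legal moves → checkmate.

checkmate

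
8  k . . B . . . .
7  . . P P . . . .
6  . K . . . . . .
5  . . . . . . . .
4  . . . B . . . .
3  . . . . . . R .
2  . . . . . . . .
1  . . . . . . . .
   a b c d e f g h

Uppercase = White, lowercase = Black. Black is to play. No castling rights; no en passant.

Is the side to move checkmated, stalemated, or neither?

stalemate

Black to move; black king on a8.
In check: no.
King squares — a7: attacked by Kb6; b7: attacked by Kb6; b8: attacked by Pc7.
Legal moves for Black: none.
Not in check and no legal moves → stalemate.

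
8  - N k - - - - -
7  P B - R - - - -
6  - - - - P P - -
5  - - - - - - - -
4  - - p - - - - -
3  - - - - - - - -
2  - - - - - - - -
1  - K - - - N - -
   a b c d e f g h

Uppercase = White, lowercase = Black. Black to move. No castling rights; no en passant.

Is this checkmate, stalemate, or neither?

checkmate

Black to move; black king on c8.
In check: yes, from the white bishop on b7.
King squares — b7: attacked by Rd7; c7: attacked by Rd7; d7: attacked by Pe6; b8: attacked by Pa7; d8: attacked by Rd7.
Legal moves for Black: none.
In check with no legal moves → checkmate.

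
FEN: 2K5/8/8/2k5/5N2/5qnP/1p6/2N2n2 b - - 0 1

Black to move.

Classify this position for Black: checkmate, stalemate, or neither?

Black to move; black king on c5.
In check: no.
Legal moves for Black include: Kd6, Kc6, Kb6, Kb5, Kd4, Kc4, Kb4, Nh5, Nf5, Ne4, Ne2, Nh1, Qa8+, Qb7+, Qc6+, Qh5, Qd5, Qg4+, ... (list truncated; more exist).
Black has legal moves and is not in check → neither.

neither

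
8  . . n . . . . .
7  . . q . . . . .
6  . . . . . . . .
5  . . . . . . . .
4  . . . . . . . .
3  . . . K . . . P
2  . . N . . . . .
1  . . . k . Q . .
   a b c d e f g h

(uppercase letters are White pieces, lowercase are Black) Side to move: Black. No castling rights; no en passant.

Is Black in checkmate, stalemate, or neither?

checkmate

Black to move; black king on d1.
In check: yes, from the white queen on f1.
King squares — c1: attacked by Qf1; e1: attacked by Qf1; c2: attacked by Kd3; d2: attacked by Kd3; e2: attacked by Qf1.
Legal moves for Black: none.
In check with no legal moves → checkmate.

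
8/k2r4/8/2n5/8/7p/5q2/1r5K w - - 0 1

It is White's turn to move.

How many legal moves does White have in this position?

White to move; king on h1.
In check: yes, from the black rook on b1.
Legal moves: none.
Count: 0.

0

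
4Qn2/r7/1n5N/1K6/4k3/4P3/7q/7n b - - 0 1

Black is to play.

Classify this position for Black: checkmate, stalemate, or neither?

Black to move; black king on e4.
In check: yes, from the white queen on e8.
Legal moves for Black: Kd5, Kf3, Kd3, Ne6, Re7, Qe5+.
Black is in check but has 6 legal moves → neither.

neither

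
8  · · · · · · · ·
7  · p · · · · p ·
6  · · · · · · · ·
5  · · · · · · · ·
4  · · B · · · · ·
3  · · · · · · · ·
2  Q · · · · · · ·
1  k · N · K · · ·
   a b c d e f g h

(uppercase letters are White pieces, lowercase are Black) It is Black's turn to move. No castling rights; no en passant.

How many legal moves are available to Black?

Black to move; king on a1.
In check: yes, from the white queen on a2.
Legal moves: none.
Count: 0.

0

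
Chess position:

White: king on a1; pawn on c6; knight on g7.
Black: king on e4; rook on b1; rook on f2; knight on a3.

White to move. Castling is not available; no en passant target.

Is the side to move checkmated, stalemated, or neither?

checkmate

White to move; white king on a1.
In check: yes, from the black rook on b1.
King squares — b1: attacked by Na3; a2: attacked by Rf2; b2: attacked by Rb1.
Legal moves for White: none.
In check with no legal moves → checkmate.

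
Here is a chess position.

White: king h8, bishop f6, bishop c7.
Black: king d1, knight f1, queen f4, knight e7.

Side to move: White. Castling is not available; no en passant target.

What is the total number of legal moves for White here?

White to move; king on h8.
In check: no.
Legal moves: Kh7, Kg7, Bd8, Bb8, Bd6, Bb6, Bce5, Ba5, Bxf4, Bg7, Bxe7, Bg5, Bfe5, Bh4, Bd4, Bc3, Bb2, Ba1.
Count: 18.

18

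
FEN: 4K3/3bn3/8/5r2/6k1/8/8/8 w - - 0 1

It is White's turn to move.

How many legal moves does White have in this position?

White to move; king on e8.
In check: yes, from the black bishop on d7.
Legal moves: Kd8, Kxe7, Kxd7.
Count: 3.

3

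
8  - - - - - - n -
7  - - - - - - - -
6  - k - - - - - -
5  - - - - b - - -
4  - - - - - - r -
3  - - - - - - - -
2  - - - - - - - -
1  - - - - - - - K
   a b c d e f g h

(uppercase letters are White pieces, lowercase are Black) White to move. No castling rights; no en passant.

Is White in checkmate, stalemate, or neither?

stalemate

White to move; white king on h1.
In check: no.
King squares — g1: attacked by Rg4; g2: attacked by Rg4; h2: attacked by Be5.
Legal moves for White: none.
Not in check and no legal moves → stalemate.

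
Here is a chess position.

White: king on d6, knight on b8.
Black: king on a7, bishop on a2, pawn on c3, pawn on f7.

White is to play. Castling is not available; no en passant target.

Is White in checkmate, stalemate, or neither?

neither

White to move; white king on d6.
In check: no.
Legal moves for White: Nd7, Nc6+, Na6, Ke7, Kd7, Kc7, Kc6, Ke5, Kc5.
White has 9 legal moves and is not in check → neither.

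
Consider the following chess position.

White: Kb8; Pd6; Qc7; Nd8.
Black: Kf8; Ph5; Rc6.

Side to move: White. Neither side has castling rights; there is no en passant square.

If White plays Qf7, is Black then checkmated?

yes

After Qf7: black king on f8; in check: yes, from the white queen on f7.
King squares — e7: attacked by Pd6; f7: attacked by Nd8; g7: attacked by Qf7; e8: attacked by Qf7; g8: attacked by Qf7.
Black has no legal moves → checkmate.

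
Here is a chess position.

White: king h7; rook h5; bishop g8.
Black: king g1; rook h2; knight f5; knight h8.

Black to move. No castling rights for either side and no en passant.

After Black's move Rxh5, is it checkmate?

yes

After Rxh5: white king on h7; in check: yes, from the black rook on h5.
King squares — g6: attacked by Nh8; h6: attacked by Nf5; g7: attacked by Nf5; g8: own bishop; h8: attacked by Rh5.
White has no legal moves → checkmate.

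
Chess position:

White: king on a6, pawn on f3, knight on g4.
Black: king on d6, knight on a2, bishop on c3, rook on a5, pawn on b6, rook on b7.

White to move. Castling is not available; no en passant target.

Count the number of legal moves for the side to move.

White to move; king on a6.
In check: yes, from the black rook on a5.
Legal moves: Kxb7.
Count: 1.

1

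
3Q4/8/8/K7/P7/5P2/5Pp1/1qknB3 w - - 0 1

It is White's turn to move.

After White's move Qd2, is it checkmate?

After Qd2: black king on c1; in check: yes, from the white queen on d2.
King squares — b1: own queen; d1: own knight; b2: attacked by Qd2; c2: attacked by Qd2; d2: attacked by Be1.
Black has no legal moves → checkmate.

yes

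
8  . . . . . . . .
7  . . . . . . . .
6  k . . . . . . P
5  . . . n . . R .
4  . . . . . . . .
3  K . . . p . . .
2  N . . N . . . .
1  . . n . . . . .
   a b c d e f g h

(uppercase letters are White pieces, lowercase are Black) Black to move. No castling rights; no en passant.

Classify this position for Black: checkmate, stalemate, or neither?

neither

Black to move; black king on a6.
In check: no.
Legal moves for Black: Kb7, Ka7, Kb6, Kb5, Ka5, Ne7, Nc7, Nf6, Nb6, Nf4, Nb4, Nc3, Nd3, Nb3, Ne2, Nxa2, exd2, e2.
Black has 18 legal moves and is not in check → neither.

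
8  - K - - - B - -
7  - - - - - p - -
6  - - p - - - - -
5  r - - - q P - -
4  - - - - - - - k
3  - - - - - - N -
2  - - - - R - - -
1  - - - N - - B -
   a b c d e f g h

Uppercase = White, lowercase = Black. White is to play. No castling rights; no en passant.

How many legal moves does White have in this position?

4

White to move; king on b8.
In check: yes, from the black queen on e5.
Legal moves: Kc8, Kb7, Bd6, Rxe5.
Count: 4.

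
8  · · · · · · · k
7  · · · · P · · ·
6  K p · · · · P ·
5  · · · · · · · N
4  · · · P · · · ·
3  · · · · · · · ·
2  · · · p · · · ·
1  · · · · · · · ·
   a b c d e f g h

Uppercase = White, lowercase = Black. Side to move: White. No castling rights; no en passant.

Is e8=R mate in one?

yes

After e8=R: black king on h8; in check: yes, from the white rook on e8.
King squares — g7: attacked by Nh5; h7: attacked by Pg6; g8: attacked by Re8.
Black has no legal moves → checkmate.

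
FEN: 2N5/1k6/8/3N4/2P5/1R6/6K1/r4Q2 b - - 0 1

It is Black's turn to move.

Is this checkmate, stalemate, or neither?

neither

Black to move; black king on b7.
In check: yes, from the white rook on b3.
King squares — a6: available; b6: attacked by Rb3; c6: available; a7: attacked by Nc8; c7: attacked by Nd5; a8: available; b8: attacked by Rb3; c8: available.
Legal moves for Black: Kxc8, Ka8, Kc6, Ka6.
Black is in check but has 4 legal moves → neither.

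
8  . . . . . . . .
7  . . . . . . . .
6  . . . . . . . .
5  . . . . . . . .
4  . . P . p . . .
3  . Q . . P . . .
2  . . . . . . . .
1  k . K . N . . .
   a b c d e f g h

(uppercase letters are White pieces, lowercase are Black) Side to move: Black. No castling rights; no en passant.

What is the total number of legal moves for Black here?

Black to move; king on a1.
In check: no.
Legal moves: none.
Count: 0.

0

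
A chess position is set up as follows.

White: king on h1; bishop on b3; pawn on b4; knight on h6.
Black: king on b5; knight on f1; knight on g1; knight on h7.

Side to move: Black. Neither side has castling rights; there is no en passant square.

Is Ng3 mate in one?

After Ng3: white king on h1; in check: yes, from the black knight on g3.
White has 3 legal replies: Kh2, Kg2, Kxg1.
In check but a legal move exists → not checkmate.

no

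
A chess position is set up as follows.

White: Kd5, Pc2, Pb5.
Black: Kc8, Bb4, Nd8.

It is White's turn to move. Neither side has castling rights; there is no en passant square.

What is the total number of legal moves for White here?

White to move; king on d5.
In check: no.
Legal moves: Ke5, Ke4, Kd4, Kc4, b6, c3, c4.
Count: 7.

7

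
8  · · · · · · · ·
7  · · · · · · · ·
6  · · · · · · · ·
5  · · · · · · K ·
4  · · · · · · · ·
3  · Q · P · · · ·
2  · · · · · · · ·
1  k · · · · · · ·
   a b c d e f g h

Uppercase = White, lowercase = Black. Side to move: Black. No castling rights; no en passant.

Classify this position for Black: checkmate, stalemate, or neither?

Black to move; black king on a1.
In check: no.
King squares — b1: attacked by Qb3; a2: attacked by Qb3; b2: attacked by Qb3.
Legal moves for Black: none.
Not in check and no legal moves → stalemate.

stalemate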